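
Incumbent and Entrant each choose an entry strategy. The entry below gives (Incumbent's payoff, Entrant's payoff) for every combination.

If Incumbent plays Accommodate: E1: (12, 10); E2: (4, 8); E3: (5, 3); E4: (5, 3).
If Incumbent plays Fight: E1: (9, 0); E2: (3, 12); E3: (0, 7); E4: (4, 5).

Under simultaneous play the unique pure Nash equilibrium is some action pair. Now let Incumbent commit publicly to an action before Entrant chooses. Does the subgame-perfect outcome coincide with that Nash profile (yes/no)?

Entrant best-responds to each possible Incumbent move:
- Accommodate: Entrant compares 10, 8, 3, 3 and picks E1; Incumbent would get 12.
- Fight: Entrant compares 0, 12, 7, 5 and picks E2; Incumbent would get 3.
Maximizing over 12, 3, Incumbent chooses Accommodate. Subgame-perfect outcome: (Accommodate, E1) with payoffs (12, 10).
For the simultaneous game, intersect best replies.
Incumbent's best replies: E1→Accommodate; E2→Accommodate; E3→Accommodate; E4→Accommodate.
Entrant's best replies: Accommodate→E1; Fight→E2.
The unique mutual best reply is (Accommodate, E1), giving (12, 10).
Sequential outcome (Accommodate, E1) coincides with the Nash profile (Accommodate, E1).

yes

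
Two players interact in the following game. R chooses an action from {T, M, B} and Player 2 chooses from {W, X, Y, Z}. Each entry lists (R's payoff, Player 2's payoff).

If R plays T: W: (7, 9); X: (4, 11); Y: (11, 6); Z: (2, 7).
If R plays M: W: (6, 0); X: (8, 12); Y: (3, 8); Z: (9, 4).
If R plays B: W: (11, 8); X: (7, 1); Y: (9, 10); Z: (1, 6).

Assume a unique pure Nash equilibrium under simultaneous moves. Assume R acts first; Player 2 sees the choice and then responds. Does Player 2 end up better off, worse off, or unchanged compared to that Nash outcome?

Backward induction with R moving first.
- T → Player 2 plays X (best of 9, 11, 6, 7); R gets 4.
- M → Player 2 plays X (best of 0, 12, 8, 4); R gets 8.
- B → Player 2 plays Y (best of 8, 1, 10, 6); R gets 9.
Maximizing over 4, 8, 9, R chooses B. Subgame-perfect outcome: (B, Y) with payoffs (9, 10).
Under simultaneous play:
R's best replies: W→B; X→M; Y→T; Z→M.
Player 2's best replies: T→X; M→X; B→Y.
Only (M, X) has each player best-responding; Nash payoffs (8, 12).
Player 2 earns 10 sequentially versus 12 at the Nash outcome: worse off.

worse off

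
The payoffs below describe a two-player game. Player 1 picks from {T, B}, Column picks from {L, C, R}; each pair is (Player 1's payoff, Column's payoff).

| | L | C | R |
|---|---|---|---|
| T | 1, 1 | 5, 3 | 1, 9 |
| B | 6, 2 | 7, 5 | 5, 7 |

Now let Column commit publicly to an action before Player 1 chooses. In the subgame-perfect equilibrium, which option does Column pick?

R

Work backward from Player 1's decision.
- L → Player 1 plays B (best of 1, 6); Column gets 2.
- C → Player 1 plays B (best of 5, 7); Column gets 5.
- R → Player 1 plays B (best of 1, 5); Column gets 7.
Maximizing over 2, 5, 7, Column chooses R. Subgame-perfect outcome: (B, R) with payoffs (5, 7).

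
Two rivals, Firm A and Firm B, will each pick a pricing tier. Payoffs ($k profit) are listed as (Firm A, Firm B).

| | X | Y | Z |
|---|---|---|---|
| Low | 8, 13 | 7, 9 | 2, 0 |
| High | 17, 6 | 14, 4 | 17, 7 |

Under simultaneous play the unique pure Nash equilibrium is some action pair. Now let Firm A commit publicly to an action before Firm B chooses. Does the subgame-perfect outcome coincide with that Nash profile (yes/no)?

yes

Backward induction with Firm A moving first.
- Low: Firm B compares 13, 9, 0 and picks X; Firm A would get 8.
- High: Firm B compares 6, 4, 7 and picks Z; Firm A would get 17.
Firm A's induced payoffs are 8, 17, so Firm A commits to High. Subgame-perfect outcome: (High, Z) with payoffs (17, 7).
For the simultaneous game, intersect best replies.
Firm A's best replies: X→High; Y→High; Z→High.
Firm B's best replies: Low→X; High→Z.
The unique mutual best reply is (High, Z), giving (17, 7).
Sequential outcome (High, Z) coincides with the Nash profile (High, Z).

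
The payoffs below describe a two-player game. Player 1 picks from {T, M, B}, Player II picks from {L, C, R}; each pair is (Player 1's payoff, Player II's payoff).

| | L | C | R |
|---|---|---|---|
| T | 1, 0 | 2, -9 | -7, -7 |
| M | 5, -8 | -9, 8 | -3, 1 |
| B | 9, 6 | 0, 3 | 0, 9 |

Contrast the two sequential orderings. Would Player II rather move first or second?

first

If Player 1 leads: Player II's best replies are T→L, M→C, B→R; Player 1's induced payoffs 1, -9, 0; outcome (T, L), payoffs (1, 0).
If Player II leads: Player 1's best replies are L→B, C→T, R→B; Player II's induced payoffs 6, -9, 9; outcome (B, R), payoffs (0, 9).
Player II gets 9 moving first and 0 moving second, so Player II prefers to move first.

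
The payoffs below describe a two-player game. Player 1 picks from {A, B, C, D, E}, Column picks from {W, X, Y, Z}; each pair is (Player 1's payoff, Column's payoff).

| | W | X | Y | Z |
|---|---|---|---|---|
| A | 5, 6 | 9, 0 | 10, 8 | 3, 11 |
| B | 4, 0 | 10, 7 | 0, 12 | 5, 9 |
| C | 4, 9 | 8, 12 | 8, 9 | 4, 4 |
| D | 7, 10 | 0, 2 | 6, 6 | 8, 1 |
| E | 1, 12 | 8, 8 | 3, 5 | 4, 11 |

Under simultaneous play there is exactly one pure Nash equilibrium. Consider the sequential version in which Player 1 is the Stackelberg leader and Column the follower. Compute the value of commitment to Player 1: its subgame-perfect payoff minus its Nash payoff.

1

Solve by backward induction (Player 1 leads).
- A → Column plays Z (best of 6, 0, 8, 11); Player 1 gets 3.
- B → Column plays Y (best of 0, 7, 12, 9); Player 1 gets 0.
- C → Column plays X (best of 9, 12, 9, 4); Player 1 gets 8.
- D → Column plays W (best of 10, 2, 6, 1); Player 1 gets 7.
- E → Column plays W (best of 12, 8, 5, 11); Player 1 gets 1.
Player 1's induced payoffs are 3, 0, 8, 7, 1, so Player 1 commits to C. Subgame-perfect outcome: (C, X) with payoffs (8, 12).
For the simultaneous game, intersect best replies.
Player 1's best replies: W→D; X→B; Y→A; Z→D.
Column's best replies: A→Z; B→Y; C→X; D→W; E→W.
Only (D, W) has each player best-responding; Nash payoffs (7, 10).
Player 1's commitment gain: 8 − 7 = 1.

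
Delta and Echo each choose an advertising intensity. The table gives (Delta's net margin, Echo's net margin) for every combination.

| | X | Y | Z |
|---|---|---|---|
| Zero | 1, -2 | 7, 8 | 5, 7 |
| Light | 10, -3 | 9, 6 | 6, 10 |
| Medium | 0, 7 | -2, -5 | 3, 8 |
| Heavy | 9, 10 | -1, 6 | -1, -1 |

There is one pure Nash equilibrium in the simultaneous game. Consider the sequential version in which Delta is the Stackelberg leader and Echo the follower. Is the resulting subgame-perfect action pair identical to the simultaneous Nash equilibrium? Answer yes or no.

Solve by backward induction (Delta leads).
- Zero → Echo plays Y (best of -2, 8, 7); Delta gets 7.
- Light → Echo plays Z (best of -3, 6, 10); Delta gets 6.
- Medium → Echo plays Z (best of 7, -5, 8); Delta gets 3.
- Heavy → Echo plays X (best of 10, 6, -1); Delta gets 9.
Delta's induced payoffs are 7, 6, 3, 9, so Delta commits to Heavy. Subgame-perfect outcome: (Heavy, X) with payoffs (9, 10).
Under simultaneous play:
Delta's best replies: X→Light; Y→Light; Z→Light.
Echo's best replies: Zero→Y; Light→Z; Medium→Z; Heavy→X.
Only (Light, Z) has each player best-responding; Nash payoffs (6, 10).
Sequential outcome (Heavy, X) differs from the Nash profile (Light, Z).

no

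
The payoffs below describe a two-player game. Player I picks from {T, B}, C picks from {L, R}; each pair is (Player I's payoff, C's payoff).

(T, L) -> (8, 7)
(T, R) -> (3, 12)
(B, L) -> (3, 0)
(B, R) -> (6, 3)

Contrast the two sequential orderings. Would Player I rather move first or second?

If Player I leads: C's best replies are T→R, B→R; Player I's induced payoffs 3, 6; outcome (B, R), payoffs (6, 3).
If C leads: Player I's best replies are L→T, R→B; C's induced payoffs 7, 3; outcome (T, L), payoffs (8, 7).
Player I gets 6 moving first and 8 moving second, so Player I prefers to move second.

second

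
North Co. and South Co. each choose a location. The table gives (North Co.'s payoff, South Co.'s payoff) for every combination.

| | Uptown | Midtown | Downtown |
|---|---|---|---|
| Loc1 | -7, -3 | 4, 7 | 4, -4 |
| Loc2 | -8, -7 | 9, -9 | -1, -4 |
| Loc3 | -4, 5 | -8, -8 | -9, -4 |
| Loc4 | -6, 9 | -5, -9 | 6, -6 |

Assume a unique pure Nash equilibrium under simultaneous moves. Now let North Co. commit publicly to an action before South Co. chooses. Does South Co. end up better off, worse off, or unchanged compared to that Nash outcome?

better off

Work backward from South Co.'s decision.
- Loc1 → South Co. plays Midtown (best of -3, 7, -4); North Co. gets 4.
- Loc2 → South Co. plays Downtown (best of -7, -9, -4); North Co. gets -1.
- Loc3 → South Co. plays Uptown (best of 5, -8, -4); North Co. gets -4.
- Loc4 → South Co. plays Uptown (best of 9, -9, -6); North Co. gets -6.
Maximizing over 4, -1, -4, -6, North Co. chooses Loc1. Subgame-perfect outcome: (Loc1, Midtown) with payoffs (4, 7).
For the simultaneous game, intersect best replies.
North Co.'s best replies: Uptown→Loc3; Midtown→Loc2; Downtown→Loc4.
South Co.'s best replies: Loc1→Midtown; Loc2→Downtown; Loc3→Uptown; Loc4→Uptown.
The unique mutual best reply is (Loc3, Uptown), giving (-4, 5).
South Co. earns 7 sequentially versus 5 at the Nash outcome: better off.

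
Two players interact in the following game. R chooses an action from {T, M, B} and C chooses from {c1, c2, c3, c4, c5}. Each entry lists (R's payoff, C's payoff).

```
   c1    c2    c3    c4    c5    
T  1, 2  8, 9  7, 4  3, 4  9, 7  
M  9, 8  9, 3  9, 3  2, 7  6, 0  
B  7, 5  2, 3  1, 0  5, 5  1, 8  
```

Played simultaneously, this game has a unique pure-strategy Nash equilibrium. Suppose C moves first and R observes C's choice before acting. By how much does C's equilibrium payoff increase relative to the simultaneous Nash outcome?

Solve by backward induction (C leads).
- c1 → R plays M (best of 1, 9, 7); C gets 8.
- c2 → R plays M (best of 8, 9, 2); C gets 3.
- c3 → R plays M (best of 7, 9, 1); C gets 3.
- c4 → R plays B (best of 3, 2, 5); C gets 5.
- c5 → R plays T (best of 9, 6, 1); C gets 7.
C's induced payoffs are 8, 3, 3, 5, 7, so C commits to c1. Subgame-perfect outcome: (M, c1) with payoffs (9, 8).
For the simultaneous game, intersect best replies.
R's best replies: c1→M; c2→M; c3→M; c4→B; c5→T.
C's best replies: T→c2; M→c1; B→c5.
Only (M, c1) has each player best-responding; Nash payoffs (9, 8).
C's commitment gain: 8 − 8 = 0.

0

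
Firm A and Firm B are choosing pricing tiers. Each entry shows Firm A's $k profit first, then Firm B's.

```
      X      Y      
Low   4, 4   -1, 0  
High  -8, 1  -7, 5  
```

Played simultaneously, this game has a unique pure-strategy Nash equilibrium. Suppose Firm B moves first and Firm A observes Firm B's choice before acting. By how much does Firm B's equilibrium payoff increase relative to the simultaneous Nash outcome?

Firm A best-responds to each possible Firm B move:
- X → Firm A plays Low (best of 4, -8); Firm B gets 4.
- Y → Firm A plays Low (best of -1, -7); Firm B gets 0.
Maximizing over 4, 0, Firm B chooses X. Subgame-perfect outcome: (Low, X) with payoffs (4, 4).
Under simultaneous play:
Firm A's best replies: X→Low; Y→Low.
Firm B's best replies: Low→X; High→Y.
Only (Low, X) has each player best-responding; Nash payoffs (4, 4).
Firm B's commitment gain: 4 − 4 = 0.

0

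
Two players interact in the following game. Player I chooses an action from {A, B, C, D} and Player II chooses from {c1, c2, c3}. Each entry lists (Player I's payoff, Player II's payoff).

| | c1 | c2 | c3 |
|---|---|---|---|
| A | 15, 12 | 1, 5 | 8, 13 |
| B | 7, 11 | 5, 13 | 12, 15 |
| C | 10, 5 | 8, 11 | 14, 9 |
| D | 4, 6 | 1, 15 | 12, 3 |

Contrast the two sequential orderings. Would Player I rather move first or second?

If Player I leads: Player II's best replies are A→c3, B→c3, C→c2, D→c2; Player I's induced payoffs 8, 12, 8, 1; outcome (B, c3), payoffs (12, 15).
If Player II leads: Player I's best replies are c1→A, c2→C, c3→C; Player II's induced payoffs 12, 11, 9; outcome (A, c1), payoffs (15, 12).
Player I gets 12 moving first and 15 moving second, so Player I prefers to move second.

second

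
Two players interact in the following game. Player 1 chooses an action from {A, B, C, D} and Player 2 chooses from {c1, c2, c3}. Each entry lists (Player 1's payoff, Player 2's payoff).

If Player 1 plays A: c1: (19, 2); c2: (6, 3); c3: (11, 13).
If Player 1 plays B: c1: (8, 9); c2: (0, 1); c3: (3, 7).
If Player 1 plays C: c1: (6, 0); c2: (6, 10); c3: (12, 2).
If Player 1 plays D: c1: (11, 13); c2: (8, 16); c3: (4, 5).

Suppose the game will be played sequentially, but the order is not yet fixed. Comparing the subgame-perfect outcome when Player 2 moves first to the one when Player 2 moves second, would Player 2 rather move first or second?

first

If Player 1 leads: Player 2's best replies are A→c3, B→c1, C→c2, D→c2; Player 1's induced payoffs 11, 8, 6, 8; outcome (A, c3), payoffs (11, 13).
If Player 2 leads: Player 1's best replies are c1→A, c2→D, c3→C; Player 2's induced payoffs 2, 16, 2; outcome (D, c2), payoffs (8, 16).
Player 2 gets 16 moving first and 13 moving second, so Player 2 prefers to move first.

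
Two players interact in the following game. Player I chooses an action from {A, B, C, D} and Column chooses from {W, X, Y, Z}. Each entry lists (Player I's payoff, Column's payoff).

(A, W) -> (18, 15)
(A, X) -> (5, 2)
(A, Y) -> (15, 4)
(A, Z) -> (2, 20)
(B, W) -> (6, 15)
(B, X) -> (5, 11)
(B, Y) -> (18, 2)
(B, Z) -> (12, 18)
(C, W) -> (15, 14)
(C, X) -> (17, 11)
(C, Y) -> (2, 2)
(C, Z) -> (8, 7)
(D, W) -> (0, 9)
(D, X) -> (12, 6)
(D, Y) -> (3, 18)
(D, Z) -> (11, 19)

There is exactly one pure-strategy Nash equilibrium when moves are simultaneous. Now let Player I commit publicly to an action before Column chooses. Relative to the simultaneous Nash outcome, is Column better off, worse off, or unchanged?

worse off

Backward induction with Player I moving first.
- A: BR = Z, leader payoff 2.
- B: BR = Z, leader payoff 12.
- C: BR = W, leader payoff 15.
- D: BR = Z, leader payoff 11.
Player I's induced payoffs are 2, 12, 15, 11, so Player I commits to C. Subgame-perfect outcome: (C, W) with payoffs (15, 14).
Under simultaneous play:
Player I's best replies: W→A; X→C; Y→B; Z→B.
Column's best replies: A→Z; B→Z; C→W; D→Z.
The unique mutual best reply is (B, Z), giving (12, 18).
Column earns 14 sequentially versus 18 at the Nash outcome: worse off.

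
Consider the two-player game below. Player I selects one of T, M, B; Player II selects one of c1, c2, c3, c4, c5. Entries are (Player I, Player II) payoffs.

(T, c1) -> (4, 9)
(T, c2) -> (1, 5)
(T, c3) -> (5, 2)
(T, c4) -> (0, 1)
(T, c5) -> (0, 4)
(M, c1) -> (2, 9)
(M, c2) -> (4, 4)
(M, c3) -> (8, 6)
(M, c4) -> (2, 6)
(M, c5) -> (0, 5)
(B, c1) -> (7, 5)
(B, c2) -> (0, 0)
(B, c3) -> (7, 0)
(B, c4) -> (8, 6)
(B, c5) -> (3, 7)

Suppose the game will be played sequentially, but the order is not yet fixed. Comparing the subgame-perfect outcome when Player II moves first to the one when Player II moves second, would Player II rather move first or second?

If Player I leads: Player II's best replies are T→c1, M→c1, B→c5; Player I's induced payoffs 4, 2, 3; outcome (T, c1), payoffs (4, 9).
If Player II leads: Player I's best replies are c1→B, c2→M, c3→M, c4→B, c5→B; Player II's induced payoffs 5, 4, 6, 6, 7; outcome (B, c5), payoffs (3, 7).
Player II gets 7 moving first and 9 moving second, so Player II prefers to move second.

second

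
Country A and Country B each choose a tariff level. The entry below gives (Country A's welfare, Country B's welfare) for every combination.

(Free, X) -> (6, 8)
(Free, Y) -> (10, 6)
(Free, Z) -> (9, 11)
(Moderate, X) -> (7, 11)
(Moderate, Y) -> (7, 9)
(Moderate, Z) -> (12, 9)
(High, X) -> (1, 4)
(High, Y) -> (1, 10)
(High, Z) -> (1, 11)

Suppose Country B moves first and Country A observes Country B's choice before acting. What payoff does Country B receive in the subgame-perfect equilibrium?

Solve by backward induction (Country B leads).
- X: BR = Moderate, leader payoff 11.
- Y: BR = Free, leader payoff 6.
- Z: BR = Moderate, leader payoff 9.
Maximizing over 11, 6, 9, Country B chooses X. Subgame-perfect outcome: (Moderate, X) with payoffs (7, 11).

11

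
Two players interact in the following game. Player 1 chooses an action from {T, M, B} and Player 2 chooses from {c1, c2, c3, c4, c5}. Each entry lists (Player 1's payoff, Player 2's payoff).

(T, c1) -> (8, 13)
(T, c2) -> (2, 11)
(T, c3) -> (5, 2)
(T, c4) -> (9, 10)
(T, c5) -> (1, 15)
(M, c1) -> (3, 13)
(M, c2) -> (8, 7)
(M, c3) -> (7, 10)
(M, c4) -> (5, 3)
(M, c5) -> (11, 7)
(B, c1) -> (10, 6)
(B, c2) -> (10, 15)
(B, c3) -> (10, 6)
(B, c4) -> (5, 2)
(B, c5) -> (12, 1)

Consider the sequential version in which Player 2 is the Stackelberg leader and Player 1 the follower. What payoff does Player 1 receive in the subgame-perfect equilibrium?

10

Work backward from Player 1's decision.
- c1: Player 1 compares 8, 3, 10 and picks B; Player 2 would get 6.
- c2: Player 1 compares 2, 8, 10 and picks B; Player 2 would get 15.
- c3: Player 1 compares 5, 7, 10 and picks B; Player 2 would get 6.
- c4: Player 1 compares 9, 5, 5 and picks T; Player 2 would get 10.
- c5: Player 1 compares 1, 11, 12 and picks B; Player 2 would get 1.
Player 2's induced payoffs are 6, 15, 6, 10, 1, so Player 2 commits to c2. Subgame-perfect outcome: (B, c2) with payoffs (10, 15).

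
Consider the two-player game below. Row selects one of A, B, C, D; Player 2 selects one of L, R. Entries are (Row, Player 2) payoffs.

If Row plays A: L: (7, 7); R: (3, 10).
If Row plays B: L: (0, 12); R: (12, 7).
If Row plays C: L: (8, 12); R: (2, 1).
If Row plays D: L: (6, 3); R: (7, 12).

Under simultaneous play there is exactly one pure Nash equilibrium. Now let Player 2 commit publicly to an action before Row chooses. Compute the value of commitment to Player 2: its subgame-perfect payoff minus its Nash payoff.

Work backward from Row's decision.
- L → Row plays C (best of 7, 0, 8, 6); Player 2 gets 12.
- R → Row plays B (best of 3, 12, 2, 7); Player 2 gets 7.
Among 12, 7, the best is 12 at L. Subgame-perfect outcome: (C, L) with payoffs (8, 12).
For the simultaneous game, intersect best replies.
Row's best replies: L→C; R→B.
Player 2's best replies: A→R; B→L; C→L; D→R.
The unique mutual best reply is (C, L), giving (8, 12).
Player 2's commitment gain: 12 − 12 = 0.

0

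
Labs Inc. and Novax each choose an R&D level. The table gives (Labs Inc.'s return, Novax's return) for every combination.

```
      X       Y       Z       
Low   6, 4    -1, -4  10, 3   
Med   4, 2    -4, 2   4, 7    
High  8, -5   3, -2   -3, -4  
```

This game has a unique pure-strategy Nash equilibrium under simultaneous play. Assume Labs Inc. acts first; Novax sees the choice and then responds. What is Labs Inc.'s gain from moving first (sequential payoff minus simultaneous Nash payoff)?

Solve by backward induction (Labs Inc. leads).
- Low: BR = X, leader payoff 6.
- Med: BR = Z, leader payoff 4.
- High: BR = Y, leader payoff 3.
Maximizing over 6, 4, 3, Labs Inc. chooses Low. Subgame-perfect outcome: (Low, X) with payoffs (6, 4).
Now find the simultaneous Nash equilibrium.
Labs Inc.'s best replies: X→High; Y→High; Z→Low.
Novax's best replies: Low→X; Med→Z; High→Y.
The unique mutual best reply is (High, Y), giving (3, -2).
Labs Inc.'s commitment gain: 6 − 3 = 3.

3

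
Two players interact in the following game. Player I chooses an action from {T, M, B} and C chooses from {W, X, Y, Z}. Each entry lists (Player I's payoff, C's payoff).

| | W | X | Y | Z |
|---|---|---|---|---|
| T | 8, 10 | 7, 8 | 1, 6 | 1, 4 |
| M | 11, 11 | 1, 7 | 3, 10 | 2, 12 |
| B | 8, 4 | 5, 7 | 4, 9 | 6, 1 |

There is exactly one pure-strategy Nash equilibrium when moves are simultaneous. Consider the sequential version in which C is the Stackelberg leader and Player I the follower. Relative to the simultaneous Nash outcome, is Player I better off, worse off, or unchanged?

Work backward from Player I's decision.
- W: BR = M, leader payoff 11.
- X: BR = T, leader payoff 8.
- Y: BR = B, leader payoff 9.
- Z: BR = B, leader payoff 1.
C's induced payoffs are 11, 8, 9, 1, so C commits to W. Subgame-perfect outcome: (M, W) with payoffs (11, 11).
Now find the simultaneous Nash equilibrium.
Player I's best replies: W→M; X→T; Y→B; Z→B.
C's best replies: T→W; M→Z; B→Y.
The unique mutual best reply is (B, Y), giving (4, 9).
Player I earns 11 sequentially versus 4 at the Nash outcome: better off.

better off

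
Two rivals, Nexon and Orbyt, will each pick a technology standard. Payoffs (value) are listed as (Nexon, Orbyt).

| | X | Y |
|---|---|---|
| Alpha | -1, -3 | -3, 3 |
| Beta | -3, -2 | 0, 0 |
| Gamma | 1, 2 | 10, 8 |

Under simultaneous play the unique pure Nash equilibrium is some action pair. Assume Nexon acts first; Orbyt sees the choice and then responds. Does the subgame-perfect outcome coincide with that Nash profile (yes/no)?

yes

Work backward from Orbyt's decision.
- Alpha: BR = Y, leader payoff -3.
- Beta: BR = Y, leader payoff 0.
- Gamma: BR = Y, leader payoff 10.
Nexon's induced payoffs are -3, 0, 10, so Nexon commits to Gamma. Subgame-perfect outcome: (Gamma, Y) with payoffs (10, 8).
Under simultaneous play:
Nexon's best replies: X→Gamma; Y→Gamma.
Orbyt's best replies: Alpha→Y; Beta→Y; Gamma→Y.
The unique mutual best reply is (Gamma, Y), giving (10, 8).
Sequential outcome (Gamma, Y) coincides with the Nash profile (Gamma, Y).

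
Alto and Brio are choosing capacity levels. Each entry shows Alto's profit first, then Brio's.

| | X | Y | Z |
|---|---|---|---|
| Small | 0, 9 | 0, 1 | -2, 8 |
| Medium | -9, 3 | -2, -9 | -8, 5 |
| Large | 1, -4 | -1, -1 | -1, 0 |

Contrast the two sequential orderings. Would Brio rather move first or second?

If Alto leads: Brio's best replies are Small→X, Medium→Z, Large→Z; Alto's induced payoffs 0, -8, -1; outcome (Small, X), payoffs (0, 9).
If Brio leads: Alto's best replies are X→Large, Y→Small, Z→Large; Brio's induced payoffs -4, 1, 0; outcome (Small, Y), payoffs (0, 1).
Brio gets 1 moving first and 9 moving second, so Brio prefers to move second.

second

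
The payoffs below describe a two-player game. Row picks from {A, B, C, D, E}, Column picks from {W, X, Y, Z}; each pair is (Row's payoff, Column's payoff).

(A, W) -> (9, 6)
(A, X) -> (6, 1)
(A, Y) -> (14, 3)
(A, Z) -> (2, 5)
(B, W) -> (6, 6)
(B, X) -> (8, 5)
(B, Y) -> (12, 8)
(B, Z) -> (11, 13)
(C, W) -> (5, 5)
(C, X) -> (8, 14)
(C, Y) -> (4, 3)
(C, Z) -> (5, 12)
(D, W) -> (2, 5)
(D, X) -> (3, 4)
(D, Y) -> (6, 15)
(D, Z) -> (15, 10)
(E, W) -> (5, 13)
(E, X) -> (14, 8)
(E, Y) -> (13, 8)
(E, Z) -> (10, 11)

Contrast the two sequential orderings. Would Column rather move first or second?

If Row leads: Column's best replies are A→W, B→Z, C→X, D→Y, E→W; Row's induced payoffs 9, 11, 8, 6, 5; outcome (B, Z), payoffs (11, 13).
If Column leads: Row's best replies are W→A, X→E, Y→A, Z→D; Column's induced payoffs 6, 8, 3, 10; outcome (D, Z), payoffs (15, 10).
Column gets 10 moving first and 13 moving second, so Column prefers to move second.

second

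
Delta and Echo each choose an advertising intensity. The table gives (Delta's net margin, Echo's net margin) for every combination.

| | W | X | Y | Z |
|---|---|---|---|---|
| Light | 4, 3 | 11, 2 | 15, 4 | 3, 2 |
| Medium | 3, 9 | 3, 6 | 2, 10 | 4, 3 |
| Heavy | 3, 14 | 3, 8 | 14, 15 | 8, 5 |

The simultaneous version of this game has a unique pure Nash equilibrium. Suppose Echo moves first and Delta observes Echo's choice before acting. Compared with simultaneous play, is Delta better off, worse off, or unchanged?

Solve by backward induction (Echo leads).
- W → Delta plays Light (best of 4, 3, 3); Echo gets 3.
- X → Delta plays Light (best of 11, 3, 3); Echo gets 2.
- Y → Delta plays Light (best of 15, 2, 14); Echo gets 4.
- Z → Delta plays Heavy (best of 3, 4, 8); Echo gets 5.
Maximizing over 3, 2, 4, 5, Echo chooses Z. Subgame-perfect outcome: (Heavy, Z) with payoffs (8, 5).
For the simultaneous game, intersect best replies.
Delta's best replies: W→Light; X→Light; Y→Light; Z→Heavy.
Echo's best replies: Light→Y; Medium→Y; Heavy→Y.
Only (Light, Y) has each player best-responding; Nash payoffs (15, 4).
Delta earns 8 sequentially versus 15 at the Nash outcome: worse off.

worse off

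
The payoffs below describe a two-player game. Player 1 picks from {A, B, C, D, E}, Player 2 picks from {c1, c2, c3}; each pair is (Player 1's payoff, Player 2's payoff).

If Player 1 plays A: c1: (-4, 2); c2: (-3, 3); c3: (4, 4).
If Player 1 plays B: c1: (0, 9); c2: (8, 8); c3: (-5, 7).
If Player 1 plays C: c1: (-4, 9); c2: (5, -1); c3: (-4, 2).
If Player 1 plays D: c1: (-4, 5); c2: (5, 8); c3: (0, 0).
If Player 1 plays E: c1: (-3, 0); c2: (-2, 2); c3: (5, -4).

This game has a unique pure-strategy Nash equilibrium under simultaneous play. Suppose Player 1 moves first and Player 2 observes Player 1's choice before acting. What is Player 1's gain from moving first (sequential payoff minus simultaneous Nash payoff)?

Player 2 best-responds to each possible Player 1 move:
- A: BR = c3, leader payoff 4.
- B: BR = c1, leader payoff 0.
- C: BR = c1, leader payoff -4.
- D: BR = c2, leader payoff 5.
- E: BR = c2, leader payoff -2.
Maximizing over 4, 0, -4, 5, -2, Player 1 chooses D. Subgame-perfect outcome: (D, c2) with payoffs (5, 8).
Under simultaneous play:
Player 1's best replies: c1→B; c2→B; c3→E.
Player 2's best replies: A→c3; B→c1; C→c1; D→c2; E→c2.
Only (B, c1) has each player best-responding; Nash payoffs (0, 9).
Player 1's commitment gain: 5 − 0 = 5.

5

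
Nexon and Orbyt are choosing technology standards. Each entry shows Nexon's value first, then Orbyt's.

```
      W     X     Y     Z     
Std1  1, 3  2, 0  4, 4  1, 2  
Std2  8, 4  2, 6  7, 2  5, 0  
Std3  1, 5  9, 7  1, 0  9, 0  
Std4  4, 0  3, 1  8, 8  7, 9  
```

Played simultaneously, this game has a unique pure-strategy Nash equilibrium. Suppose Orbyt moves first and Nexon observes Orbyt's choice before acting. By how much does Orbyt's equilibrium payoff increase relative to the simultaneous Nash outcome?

1

Nexon best-responds to each possible Orbyt move:
- W: Nexon compares 1, 8, 1, 4 and picks Std2; Orbyt would get 4.
- X: Nexon compares 2, 2, 9, 3 and picks Std3; Orbyt would get 7.
- Y: Nexon compares 4, 7, 1, 8 and picks Std4; Orbyt would get 8.
- Z: Nexon compares 1, 5, 9, 7 and picks Std3; Orbyt would get 0.
Among 4, 7, 8, 0, the best is 8 at Y. Subgame-perfect outcome: (Std4, Y) with payoffs (8, 8).
Under simultaneous play:
Nexon's best replies: W→Std2; X→Std3; Y→Std4; Z→Std3.
Orbyt's best replies: Std1→Y; Std2→X; Std3→X; Std4→Z.
Only (Std3, X) has each player best-responding; Nash payoffs (9, 7).
Orbyt's commitment gain: 8 − 7 = 1.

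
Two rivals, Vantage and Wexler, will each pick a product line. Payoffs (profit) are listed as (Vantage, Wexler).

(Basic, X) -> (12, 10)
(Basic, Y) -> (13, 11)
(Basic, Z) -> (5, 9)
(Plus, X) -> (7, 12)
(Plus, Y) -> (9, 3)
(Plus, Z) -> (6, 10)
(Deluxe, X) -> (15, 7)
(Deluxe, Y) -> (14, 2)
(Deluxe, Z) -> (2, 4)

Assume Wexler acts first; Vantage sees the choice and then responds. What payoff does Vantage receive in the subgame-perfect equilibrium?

Work backward from Vantage's decision.
- X → Vantage plays Deluxe (best of 12, 7, 15); Wexler gets 7.
- Y → Vantage plays Deluxe (best of 13, 9, 14); Wexler gets 2.
- Z → Vantage plays Plus (best of 5, 6, 2); Wexler gets 10.
Maximizing over 7, 2, 10, Wexler chooses Z. Subgame-perfect outcome: (Plus, Z) with payoffs (6, 10).

6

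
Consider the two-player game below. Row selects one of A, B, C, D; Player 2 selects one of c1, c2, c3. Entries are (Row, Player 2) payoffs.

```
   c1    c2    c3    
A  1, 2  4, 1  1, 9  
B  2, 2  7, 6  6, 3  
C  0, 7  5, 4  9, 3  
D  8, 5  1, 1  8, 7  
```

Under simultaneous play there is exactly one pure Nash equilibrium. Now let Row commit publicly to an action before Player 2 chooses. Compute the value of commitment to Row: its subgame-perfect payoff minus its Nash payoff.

1

Backward induction with Row moving first.
- A: BR = c3, leader payoff 1.
- B: BR = c2, leader payoff 7.
- C: BR = c1, leader payoff 0.
- D: BR = c3, leader payoff 8.
Row's induced payoffs are 1, 7, 0, 8, so Row commits to D. Subgame-perfect outcome: (D, c3) with payoffs (8, 7).
Now find the simultaneous Nash equilibrium.
Row's best replies: c1→D; c2→B; c3→C.
Player 2's best replies: A→c3; B→c2; C→c1; D→c3.
The unique mutual best reply is (B, c2), giving (7, 6).
Row's commitment gain: 8 − 7 = 1.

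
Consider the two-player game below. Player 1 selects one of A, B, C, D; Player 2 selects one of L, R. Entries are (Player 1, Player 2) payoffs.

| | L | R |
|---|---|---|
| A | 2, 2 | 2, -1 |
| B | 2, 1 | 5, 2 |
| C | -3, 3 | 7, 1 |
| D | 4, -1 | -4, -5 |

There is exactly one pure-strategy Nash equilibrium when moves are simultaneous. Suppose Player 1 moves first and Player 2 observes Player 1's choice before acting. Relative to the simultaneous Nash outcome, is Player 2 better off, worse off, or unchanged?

Solve by backward induction (Player 1 leads).
- A: Player 2 compares 2, -1 and picks L; Player 1 would get 2.
- B: Player 2 compares 1, 2 and picks R; Player 1 would get 5.
- C: Player 2 compares 3, 1 and picks L; Player 1 would get -3.
- D: Player 2 compares -1, -5 and picks L; Player 1 would get 4.
Player 1's induced payoffs are 2, 5, -3, 4, so Player 1 commits to B. Subgame-perfect outcome: (B, R) with payoffs (5, 2).
For the simultaneous game, intersect best replies.
Player 1's best replies: L→D; R→C.
Player 2's best replies: A→L; B→R; C→L; D→L.
The unique mutual best reply is (D, L), giving (4, -1).
Player 2 earns 2 sequentially versus -1 at the Nash outcome: better off.

better off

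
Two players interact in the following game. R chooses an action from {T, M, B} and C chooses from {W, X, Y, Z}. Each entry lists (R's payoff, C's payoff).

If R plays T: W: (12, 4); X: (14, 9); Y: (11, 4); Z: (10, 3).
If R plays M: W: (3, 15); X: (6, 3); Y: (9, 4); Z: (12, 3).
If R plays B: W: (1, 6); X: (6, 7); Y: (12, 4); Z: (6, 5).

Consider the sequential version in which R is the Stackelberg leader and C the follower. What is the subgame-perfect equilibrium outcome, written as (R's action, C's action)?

(T, X)

Work backward from C's decision.
- T → C plays X (best of 4, 9, 4, 3); R gets 14.
- M → C plays W (best of 15, 3, 4, 3); R gets 3.
- B → C plays X (best of 6, 7, 4, 5); R gets 6.
R's induced payoffs are 14, 3, 6, so R commits to T. Subgame-perfect outcome: (T, X) with payoffs (14, 9).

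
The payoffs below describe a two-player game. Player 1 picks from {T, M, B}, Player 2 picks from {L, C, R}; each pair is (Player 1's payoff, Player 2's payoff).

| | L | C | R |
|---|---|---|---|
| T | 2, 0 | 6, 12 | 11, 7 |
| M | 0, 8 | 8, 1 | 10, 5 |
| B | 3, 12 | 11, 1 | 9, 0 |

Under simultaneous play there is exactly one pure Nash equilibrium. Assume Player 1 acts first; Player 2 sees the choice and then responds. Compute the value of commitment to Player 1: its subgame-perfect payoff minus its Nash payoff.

Solve by backward induction (Player 1 leads).
- T → Player 2 plays C (best of 0, 12, 7); Player 1 gets 6.
- M → Player 2 plays L (best of 8, 1, 5); Player 1 gets 0.
- B → Player 2 plays L (best of 12, 1, 0); Player 1 gets 3.
Maximizing over 6, 0, 3, Player 1 chooses T. Subgame-perfect outcome: (T, C) with payoffs (6, 12).
Under simultaneous play:
Player 1's best replies: L→B; C→B; R→T.
Player 2's best replies: T→C; M→L; B→L.
Only (B, L) has each player best-responding; Nash payoffs (3, 12).
Player 1's commitment gain: 6 − 3 = 3.

3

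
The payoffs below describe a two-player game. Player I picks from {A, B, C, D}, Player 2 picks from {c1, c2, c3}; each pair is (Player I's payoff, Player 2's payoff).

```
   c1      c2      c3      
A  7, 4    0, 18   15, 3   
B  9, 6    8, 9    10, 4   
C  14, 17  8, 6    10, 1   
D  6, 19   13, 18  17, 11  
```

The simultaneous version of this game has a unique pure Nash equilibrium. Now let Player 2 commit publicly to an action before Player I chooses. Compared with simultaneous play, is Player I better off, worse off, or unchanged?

worse off

Solve by backward induction (Player 2 leads).
- c1: Player I compares 7, 9, 14, 6 and picks C; Player 2 would get 17.
- c2: Player I compares 0, 8, 8, 13 and picks D; Player 2 would get 18.
- c3: Player I compares 15, 10, 10, 17 and picks D; Player 2 would get 11.
Player 2's induced payoffs are 17, 18, 11, so Player 2 commits to c2. Subgame-perfect outcome: (D, c2) with payoffs (13, 18).
Now find the simultaneous Nash equilibrium.
Player I's best replies: c1→C; c2→D; c3→D.
Player 2's best replies: A→c2; B→c2; C→c1; D→c1.
The unique mutual best reply is (C, c1), giving (14, 17).
Player I earns 13 sequentially versus 14 at the Nash outcome: worse off.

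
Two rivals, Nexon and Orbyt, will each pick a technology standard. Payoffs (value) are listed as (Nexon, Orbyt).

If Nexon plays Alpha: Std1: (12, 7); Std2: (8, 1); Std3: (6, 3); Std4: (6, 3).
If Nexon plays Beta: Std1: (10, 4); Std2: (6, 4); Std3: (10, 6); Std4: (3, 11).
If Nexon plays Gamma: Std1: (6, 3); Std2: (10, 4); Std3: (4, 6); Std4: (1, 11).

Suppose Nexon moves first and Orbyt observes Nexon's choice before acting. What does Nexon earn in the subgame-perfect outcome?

Backward induction with Nexon moving first.
- Alpha → Orbyt plays Std1 (best of 7, 1, 3, 3); Nexon gets 12.
- Beta → Orbyt plays Std4 (best of 4, 4, 6, 11); Nexon gets 3.
- Gamma → Orbyt plays Std4 (best of 3, 4, 6, 11); Nexon gets 1.
Among 12, 3, 1, the best is 12 at Alpha. Subgame-perfect outcome: (Alpha, Std1) with payoffs (12, 7).

12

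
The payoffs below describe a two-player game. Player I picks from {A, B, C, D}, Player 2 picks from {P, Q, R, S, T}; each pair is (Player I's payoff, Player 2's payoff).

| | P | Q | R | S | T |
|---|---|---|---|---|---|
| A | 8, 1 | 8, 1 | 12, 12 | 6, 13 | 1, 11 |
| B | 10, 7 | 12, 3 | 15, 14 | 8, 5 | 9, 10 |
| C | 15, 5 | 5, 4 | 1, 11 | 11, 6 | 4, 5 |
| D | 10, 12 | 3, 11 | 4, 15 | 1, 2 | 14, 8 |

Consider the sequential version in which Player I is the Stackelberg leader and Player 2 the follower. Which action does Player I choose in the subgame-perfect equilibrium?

Player 2 best-responds to each possible Player I move:
- A: Player 2 compares 1, 1, 12, 13, 11 and picks S; Player I would get 6.
- B: Player 2 compares 7, 3, 14, 5, 10 and picks R; Player I would get 15.
- C: Player 2 compares 5, 4, 11, 6, 5 and picks R; Player I would get 1.
- D: Player 2 compares 12, 11, 15, 2, 8 and picks R; Player I would get 4.
Among 6, 15, 1, 4, the best is 15 at B. Subgame-perfect outcome: (B, R) with payoffs (15, 14).

B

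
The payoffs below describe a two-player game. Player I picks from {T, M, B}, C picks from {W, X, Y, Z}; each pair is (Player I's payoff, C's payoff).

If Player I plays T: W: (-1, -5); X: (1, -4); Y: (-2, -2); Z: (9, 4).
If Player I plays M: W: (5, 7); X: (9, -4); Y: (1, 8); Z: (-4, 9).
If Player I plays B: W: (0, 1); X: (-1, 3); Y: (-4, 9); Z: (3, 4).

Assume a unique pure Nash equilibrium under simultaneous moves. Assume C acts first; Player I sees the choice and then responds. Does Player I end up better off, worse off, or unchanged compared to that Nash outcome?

Solve by backward induction (C leads).
- W: BR = M, leader payoff 7.
- X: BR = M, leader payoff -4.
- Y: BR = M, leader payoff 8.
- Z: BR = T, leader payoff 4.
Among 7, -4, 8, 4, the best is 8 at Y. Subgame-perfect outcome: (M, Y) with payoffs (1, 8).
Under simultaneous play:
Player I's best replies: W→M; X→M; Y→M; Z→T.
C's best replies: T→Z; M→Z; B→Y.
The unique mutual best reply is (T, Z), giving (9, 4).
Player I earns 1 sequentially versus 9 at the Nash outcome: worse off.

worse off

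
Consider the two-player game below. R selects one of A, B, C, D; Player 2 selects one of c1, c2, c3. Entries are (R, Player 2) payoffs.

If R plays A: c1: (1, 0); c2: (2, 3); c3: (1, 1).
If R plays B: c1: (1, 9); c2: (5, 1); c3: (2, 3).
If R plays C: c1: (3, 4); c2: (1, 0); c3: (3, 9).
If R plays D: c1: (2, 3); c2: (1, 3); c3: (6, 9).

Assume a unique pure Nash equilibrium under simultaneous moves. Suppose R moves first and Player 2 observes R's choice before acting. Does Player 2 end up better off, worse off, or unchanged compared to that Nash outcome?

Backward induction with R moving first.
- A: BR = c2, leader payoff 2.
- B: BR = c1, leader payoff 1.
- C: BR = c3, leader payoff 3.
- D: BR = c3, leader payoff 6.
R's induced payoffs are 2, 1, 3, 6, so R commits to D. Subgame-perfect outcome: (D, c3) with payoffs (6, 9).
Under simultaneous play:
R's best replies: c1→C; c2→B; c3→D.
Player 2's best replies: A→c2; B→c1; C→c3; D→c3.
Only (D, c3) has each player best-responding; Nash payoffs (6, 9).
Player 2 earns 9 sequentially versus 9 at the Nash outcome: unchanged.

unchanged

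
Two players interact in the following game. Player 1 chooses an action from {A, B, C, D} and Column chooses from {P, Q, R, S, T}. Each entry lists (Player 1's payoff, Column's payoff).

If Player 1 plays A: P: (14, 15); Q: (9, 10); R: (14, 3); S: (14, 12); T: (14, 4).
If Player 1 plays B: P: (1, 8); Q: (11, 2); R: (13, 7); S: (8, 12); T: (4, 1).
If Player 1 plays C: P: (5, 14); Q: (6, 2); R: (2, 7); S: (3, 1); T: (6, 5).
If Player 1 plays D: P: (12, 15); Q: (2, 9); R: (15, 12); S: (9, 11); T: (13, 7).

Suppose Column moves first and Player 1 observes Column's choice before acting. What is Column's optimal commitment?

P

Backward induction with Column moving first.
- P → Player 1 plays A (best of 14, 1, 5, 12); Column gets 15.
- Q → Player 1 plays B (best of 9, 11, 6, 2); Column gets 2.
- R → Player 1 plays D (best of 14, 13, 2, 15); Column gets 12.
- S → Player 1 plays A (best of 14, 8, 3, 9); Column gets 12.
- T → Player 1 plays A (best of 14, 4, 6, 13); Column gets 4.
Maximizing over 15, 2, 12, 12, 4, Column chooses P. Subgame-perfect outcome: (A, P) with payoffs (14, 15).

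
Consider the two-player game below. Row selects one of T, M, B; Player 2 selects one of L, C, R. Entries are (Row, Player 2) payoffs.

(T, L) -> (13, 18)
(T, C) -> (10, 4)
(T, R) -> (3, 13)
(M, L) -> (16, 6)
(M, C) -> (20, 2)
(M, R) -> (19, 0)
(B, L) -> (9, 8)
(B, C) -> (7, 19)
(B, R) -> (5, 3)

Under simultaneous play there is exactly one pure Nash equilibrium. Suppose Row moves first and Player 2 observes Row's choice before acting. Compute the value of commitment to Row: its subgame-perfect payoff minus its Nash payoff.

Player 2 best-responds to each possible Row move:
- T: Player 2 compares 18, 4, 13 and picks L; Row would get 13.
- M: Player 2 compares 6, 2, 0 and picks L; Row would get 16.
- B: Player 2 compares 8, 19, 3 and picks C; Row would get 7.
Maximizing over 13, 16, 7, Row chooses M. Subgame-perfect outcome: (M, L) with payoffs (16, 6).
Now find the simultaneous Nash equilibrium.
Row's best replies: L→M; C→M; R→M.
Player 2's best replies: T→L; M→L; B→C.
Only (M, L) has each player best-responding; Nash payoffs (16, 6).
Row's commitment gain: 16 − 16 = 0.

0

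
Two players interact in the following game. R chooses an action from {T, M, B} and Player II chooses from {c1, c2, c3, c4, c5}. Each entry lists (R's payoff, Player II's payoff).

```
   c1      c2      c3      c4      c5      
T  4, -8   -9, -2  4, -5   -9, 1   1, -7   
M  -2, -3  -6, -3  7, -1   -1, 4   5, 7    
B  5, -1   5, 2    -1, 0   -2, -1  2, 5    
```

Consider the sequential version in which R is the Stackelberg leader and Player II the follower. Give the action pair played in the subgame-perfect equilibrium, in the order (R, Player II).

(M, c5)

Work backward from Player II's decision.
- T: Player II compares -8, -2, -5, 1, -7 and picks c4; R would get -9.
- M: Player II compares -3, -3, -1, 4, 7 and picks c5; R would get 5.
- B: Player II compares -1, 2, 0, -1, 5 and picks c5; R would get 2.
Among -9, 5, 2, the best is 5 at M. Subgame-perfect outcome: (M, c5) with payoffs (5, 7).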